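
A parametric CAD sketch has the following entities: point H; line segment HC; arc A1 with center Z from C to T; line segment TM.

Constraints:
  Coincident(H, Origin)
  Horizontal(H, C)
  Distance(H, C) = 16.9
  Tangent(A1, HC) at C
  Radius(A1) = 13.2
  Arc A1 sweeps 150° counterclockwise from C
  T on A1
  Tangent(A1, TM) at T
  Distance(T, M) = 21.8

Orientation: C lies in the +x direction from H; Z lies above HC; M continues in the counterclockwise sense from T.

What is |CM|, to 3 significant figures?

37.6

H is at the origin; H and C share the same y with |HC| = 16.9 and C on the +x side, so C = (16.9, 0.00). Tangency of A1 to HC means the radius ZC is perpendicular to HC, so Z = C + (0, 13.2) = (16.9, 13.2). On A1, C sits at bearing -90° from Z; a 150° counterclockwise sweep puts T at bearing 60°, so T = Z + 13.2·(cos 60°, sin 60°) = (23.5, 24.6). Tangency of A1 to TM means the radius ZT is perpendicular to TM, so TM runs along (−sin 60°, cos 60°); with |TM| = 21.8, M = (4.62, 35.5). Then |CM| = |M − C| = 37.6.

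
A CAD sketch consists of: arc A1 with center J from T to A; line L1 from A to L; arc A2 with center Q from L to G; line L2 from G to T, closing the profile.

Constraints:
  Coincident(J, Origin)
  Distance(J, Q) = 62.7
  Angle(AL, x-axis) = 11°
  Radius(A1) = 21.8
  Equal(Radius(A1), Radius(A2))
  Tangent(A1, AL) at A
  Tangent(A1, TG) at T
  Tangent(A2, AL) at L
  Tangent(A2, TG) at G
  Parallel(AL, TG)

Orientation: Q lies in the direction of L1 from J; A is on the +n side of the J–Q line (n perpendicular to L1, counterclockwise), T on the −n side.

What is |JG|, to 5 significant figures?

66.382

The slot axis is L1's direction at 11.0°, so u = (cos 11.0°, sin 11.0°) = (0.98163, 0.19081) and n = (−sin 11.0°, cos 11.0°) = (-0.19081, 0.98163). J is at the origin and Q lies 62.7 along u from J, so Q = 62.7·u = (61.548, 11.964). Tangency of A1 to both parallel lines with radius 21.8 puts A and T at J ± 21.8·n: A = (-4.1596, 21.399), T = (4.1596, -21.399). Equal radii place L and G the same way about Q: L = Q + 21.8·n = (57.388, 33.363), G = Q − 21.8·n = (65.708, -9.4357). Then |JG| = |G − J| = 66.382.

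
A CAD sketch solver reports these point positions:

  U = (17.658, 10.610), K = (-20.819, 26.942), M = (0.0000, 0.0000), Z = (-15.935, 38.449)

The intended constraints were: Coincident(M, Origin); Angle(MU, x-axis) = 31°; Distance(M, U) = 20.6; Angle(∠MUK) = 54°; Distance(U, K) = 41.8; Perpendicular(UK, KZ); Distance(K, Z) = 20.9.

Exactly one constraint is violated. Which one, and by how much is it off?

Distance(K, Z) = 20.9 — off by 8.40.

M = (0.00, 0.00) ✓; MU at 31.00° ✓; |MU| = 20.60 ✓; ∠MUK = 54.00° ✓; |UK| = 41.80 ✓; ∠(UK, KZ) = 90.00° ✓; |KZ| = 12.50 ✗.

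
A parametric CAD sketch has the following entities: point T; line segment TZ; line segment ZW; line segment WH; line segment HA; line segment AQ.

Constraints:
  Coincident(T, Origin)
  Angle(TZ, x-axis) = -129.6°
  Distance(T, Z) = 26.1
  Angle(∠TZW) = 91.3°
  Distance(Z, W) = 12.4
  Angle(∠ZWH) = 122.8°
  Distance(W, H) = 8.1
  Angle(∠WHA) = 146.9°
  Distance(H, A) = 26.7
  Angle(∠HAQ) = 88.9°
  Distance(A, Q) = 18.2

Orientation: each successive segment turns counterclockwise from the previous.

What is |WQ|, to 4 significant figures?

35.88

T is at the origin; TZ runs at -129.6° with length 26.1, so Z = (-16.64, -20.11). ∠TZW = 91.3° gives ZW at -40.90° from the x-axis; with |ZW| = 12.4, W = (-7.264, -28.23). ∠ZWH = 122.8° gives WH at 16.30° from the x-axis; with |WH| = 8.1, H = (0.5102, -25.96). ∠WHA = 146.9° gives HA at 49.40° from the x-axis; with |HA| = 26.7, A = (17.89, -5.683). ∠HAQ = 88.9° gives AQ at 140.5° from the x-axis; with |AQ| = 18.2, Q = (3.842, 5.893). Then |WQ| = |Q − W| = 35.88.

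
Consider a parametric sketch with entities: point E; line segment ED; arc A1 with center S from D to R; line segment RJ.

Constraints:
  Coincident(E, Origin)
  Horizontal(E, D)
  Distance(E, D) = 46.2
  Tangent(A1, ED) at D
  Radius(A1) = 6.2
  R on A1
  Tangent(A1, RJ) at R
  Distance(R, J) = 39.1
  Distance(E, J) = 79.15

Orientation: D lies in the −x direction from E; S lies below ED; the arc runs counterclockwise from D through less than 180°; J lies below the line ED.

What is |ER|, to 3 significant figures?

51.9

Checks: |SD| = 6.200 ✓; |SR| = 6.200 ✓; ∠(SR, RJ) = 90.00° ✓; |RJ| = 39.10 ✓; |EJ| = 79.15 ✓.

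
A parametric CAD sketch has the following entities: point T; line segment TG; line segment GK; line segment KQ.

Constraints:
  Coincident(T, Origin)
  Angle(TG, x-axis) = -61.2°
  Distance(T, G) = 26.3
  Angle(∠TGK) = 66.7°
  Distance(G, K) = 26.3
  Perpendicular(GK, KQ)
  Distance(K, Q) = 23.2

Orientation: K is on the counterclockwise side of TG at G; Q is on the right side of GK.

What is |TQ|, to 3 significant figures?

50.0

T is at the origin; TG runs at -61.2° with length 26.3, so G = 26.3·(cos -61.2°, sin -61.2°) = (12.7, -23.0). ∠TGK = 66.7°, so GK runs at -61.2° + (180° − 66.7°) = 52.1° from the x-axis; with |GK| = 26.3, K = G + 26.3·(cos 52.1°, sin 52.1°) = (28.8, -2.29). The perpendicularity gives KQ at right angles to GK; with |KQ| = 23.2 on the right of GK, Q = K + 23.2·(0.789, -0.614) = (47.1, -16.5). Then |TQ| = |Q − T| = 50.0.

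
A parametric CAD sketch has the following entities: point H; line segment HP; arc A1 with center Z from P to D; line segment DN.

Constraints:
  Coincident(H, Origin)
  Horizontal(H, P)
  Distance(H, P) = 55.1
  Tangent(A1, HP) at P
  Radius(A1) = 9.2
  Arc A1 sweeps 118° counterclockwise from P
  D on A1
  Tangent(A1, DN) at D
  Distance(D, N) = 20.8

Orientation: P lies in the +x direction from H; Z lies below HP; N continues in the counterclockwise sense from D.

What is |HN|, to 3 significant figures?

65.1

H is at the origin; H and P share the same y with |HP| = 55.1 and P on the +x side, so P = (55.1, 0.00). Tangency of A1 to HP means the radius ZP is perpendicular to HP, so Z = P + (0, -9.2) = (55.1, -9.20). On A1, P sits at bearing 90° from Z; a 118° counterclockwise sweep puts D at bearing 208°, so D = Z + 9.2·(cos 208°, sin 208°) = (47.0, -13.5). A1 meets DN tangentially, so ZD is at right angles to DN, so DN runs along (−sin 208°, cos 208°); with |DN| = 20.8, N = (56.7, -31.9). Then |HN| = |N − H| = 65.1.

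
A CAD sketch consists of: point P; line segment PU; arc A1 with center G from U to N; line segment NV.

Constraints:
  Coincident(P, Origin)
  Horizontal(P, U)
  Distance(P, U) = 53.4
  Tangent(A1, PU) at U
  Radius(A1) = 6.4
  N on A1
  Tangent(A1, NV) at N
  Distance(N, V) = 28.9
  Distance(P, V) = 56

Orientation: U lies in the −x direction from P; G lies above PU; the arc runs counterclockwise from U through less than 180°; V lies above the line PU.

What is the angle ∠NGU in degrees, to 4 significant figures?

84.19°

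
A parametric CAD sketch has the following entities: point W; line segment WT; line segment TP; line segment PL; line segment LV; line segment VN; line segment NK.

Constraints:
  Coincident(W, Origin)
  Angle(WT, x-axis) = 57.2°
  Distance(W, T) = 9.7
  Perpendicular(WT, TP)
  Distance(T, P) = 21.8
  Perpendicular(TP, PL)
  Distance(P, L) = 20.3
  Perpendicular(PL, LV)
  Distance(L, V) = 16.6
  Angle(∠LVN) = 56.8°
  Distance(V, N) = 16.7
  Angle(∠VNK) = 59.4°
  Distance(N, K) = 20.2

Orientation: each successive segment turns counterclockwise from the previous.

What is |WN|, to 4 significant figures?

14.74

W is at the origin; WT runs at 57.2° with length 9.7, so T = (5.255, 8.153). WT is perpendicular to TP, so TP runs at 147.2°; with |TP| = 21.8, P = (-13.07, 19.96). The perpendicularity gives PL at right angles to TP, so PL runs at -122.8°; with |PL| = 20.3, L = (-24.07, 2.899). PL ⟂ LV, so LV runs at -32.80°; with |LV| = 16.6, V = (-10.11, -6.093). ∠LVN = 56.8° gives VN at 90.40° from the x-axis; with |VN| = 16.7, N = (-10.23, 10.61). Then |WN| = |N − W| = 14.74.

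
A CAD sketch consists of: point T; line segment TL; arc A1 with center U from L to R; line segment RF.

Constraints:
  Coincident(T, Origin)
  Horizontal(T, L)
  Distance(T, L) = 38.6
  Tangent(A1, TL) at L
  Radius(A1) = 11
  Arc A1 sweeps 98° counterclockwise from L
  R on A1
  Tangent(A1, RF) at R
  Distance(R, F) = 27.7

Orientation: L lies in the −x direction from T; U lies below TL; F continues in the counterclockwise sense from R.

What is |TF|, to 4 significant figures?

60.66

T is at the origin; T and L share the same y with |TL| = 38.6 and L on the −x side, so L = (-38.60, 0.000). The tangent condition forces UL to be normal to TL, so U = L + (0, -11) = (-38.60, -11.00). On A1, L sits at bearing 90° from U; a 98° counterclockwise sweep puts R at bearing 188°, so R = U + 11.0·(cos 188°, sin 188°) = (-49.49, -12.53). A1 meets RF tangentially, so UR is at right angles to RF, so RF runs along (−sin 188°, cos 188°); with |RF| = 27.7, F = (-45.64, -39.96). Then |TF| = |F − T| = 60.66.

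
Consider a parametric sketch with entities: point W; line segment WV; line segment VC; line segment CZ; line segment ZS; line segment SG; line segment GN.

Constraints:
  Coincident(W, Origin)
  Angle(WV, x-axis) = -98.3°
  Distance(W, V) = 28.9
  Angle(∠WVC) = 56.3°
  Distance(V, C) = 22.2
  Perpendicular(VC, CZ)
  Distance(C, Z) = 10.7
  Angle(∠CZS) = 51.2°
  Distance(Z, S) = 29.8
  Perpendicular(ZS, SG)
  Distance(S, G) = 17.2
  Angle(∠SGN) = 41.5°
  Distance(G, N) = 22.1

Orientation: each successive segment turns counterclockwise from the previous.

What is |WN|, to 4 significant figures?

23.93

ZS is perpendicular to SG, so SG runs at -25.80°; with |SG| = 17.2, G = (13.81, -43.72). ∠SGN = 41.5° gives GN at 112.7° from the x-axis; with |GN| = 22.1, N = (5.280, -23.34). Then |WN| = |N − W| = 23.93.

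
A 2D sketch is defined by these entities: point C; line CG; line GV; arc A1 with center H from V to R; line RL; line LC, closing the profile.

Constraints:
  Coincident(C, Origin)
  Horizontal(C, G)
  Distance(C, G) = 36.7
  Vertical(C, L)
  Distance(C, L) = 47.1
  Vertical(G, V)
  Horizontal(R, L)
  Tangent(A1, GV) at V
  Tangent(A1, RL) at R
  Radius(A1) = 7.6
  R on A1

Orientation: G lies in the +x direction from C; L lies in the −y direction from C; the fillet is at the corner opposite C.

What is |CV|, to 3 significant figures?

53.9

The virtual corner opposite C is at (36.7, -47.1). The tangent condition forces HV to be normal to GV and since A1 is tangent to RL there, HR ⟂ RL, with radius 7.6, so the center H sits 7.6 in from both sides at H = (29.1, -39.5). That places the tangent points at V = (36.7, -39.5) on GV and R = (29.1, -47.1) on RL. Then |CV| = |V − C| = 53.9.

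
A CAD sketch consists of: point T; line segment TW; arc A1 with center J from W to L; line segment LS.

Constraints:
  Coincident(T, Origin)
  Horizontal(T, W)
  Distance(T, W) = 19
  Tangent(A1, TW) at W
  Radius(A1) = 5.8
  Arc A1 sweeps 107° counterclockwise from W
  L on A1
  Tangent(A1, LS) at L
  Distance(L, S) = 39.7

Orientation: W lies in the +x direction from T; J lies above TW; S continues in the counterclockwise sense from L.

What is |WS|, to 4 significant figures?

45.86

T is at the origin; TW is horizontal with |TW| = 19.0 and W on the +x side, so W = (19.00, 0.000). Since A1 is tangent to TW there, JW ⟂ TW, so J = W + (0, 5.8) = (19.00, 5.800). On A1, W sits at bearing -90° from J; a 107° counterclockwise sweep puts L at bearing 17°, so L = J + 5.8·(cos 17°, sin 17°) = (24.55, 7.496). Tangency of A1 to LS means the radius JL is perpendicular to LS, so LS runs along (−sin 17°, cos 17°); with |LS| = 39.7, S = (12.94, 45.46). Then |WS| = |S − W| = 45.86.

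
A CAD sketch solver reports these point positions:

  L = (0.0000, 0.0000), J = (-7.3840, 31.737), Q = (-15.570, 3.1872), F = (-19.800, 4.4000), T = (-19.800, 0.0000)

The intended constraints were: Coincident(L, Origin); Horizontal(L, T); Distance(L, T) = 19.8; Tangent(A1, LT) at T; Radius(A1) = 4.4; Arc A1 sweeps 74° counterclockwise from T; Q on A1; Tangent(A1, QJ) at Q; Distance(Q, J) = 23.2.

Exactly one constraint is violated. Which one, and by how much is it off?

Distance(Q, J) = 23.2 — off by 6.50.

L = (0.00, 0.00) ✓; L.y = 0.00, T.y = 0.00 ✓; |LT| = 19.80 ✓; ∠(FT, TL) = 90.00° ✓; |FT| = 4.400 ✓; bearing(F→Q) − bearing(F→T) = 74.00° ✓; |FQ| = 4.400 ✓; ∠(FQ, QJ) = 90.00° ✓; |QJ| = 29.70 ✗.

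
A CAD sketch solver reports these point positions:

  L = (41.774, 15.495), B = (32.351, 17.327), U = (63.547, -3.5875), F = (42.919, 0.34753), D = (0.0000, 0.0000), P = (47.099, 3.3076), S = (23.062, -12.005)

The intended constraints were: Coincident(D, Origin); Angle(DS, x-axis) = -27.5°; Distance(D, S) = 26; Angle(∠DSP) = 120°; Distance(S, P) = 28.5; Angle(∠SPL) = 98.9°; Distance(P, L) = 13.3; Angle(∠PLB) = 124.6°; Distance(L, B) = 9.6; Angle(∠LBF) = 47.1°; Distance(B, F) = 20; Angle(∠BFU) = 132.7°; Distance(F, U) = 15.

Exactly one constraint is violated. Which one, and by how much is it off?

Distance(F, U) = 15 — off by 6.00.

D = (0.00, 0.00) ✓; DS at -27.50° ✓; |DS| = 26.00 ✓; ∠DSP = 120.0° ✓; |SP| = 28.50 ✓; ∠SPL = 98.90° ✓; |PL| = 13.30 ✓; ∠PLB = 124.6° ✓; |LB| = 9.599 ✓; ∠LBF = 47.10° ✓; |BF| = 20.00 ✓; ∠BFU = 132.7° ✓; |FU| = 21.00 ✗.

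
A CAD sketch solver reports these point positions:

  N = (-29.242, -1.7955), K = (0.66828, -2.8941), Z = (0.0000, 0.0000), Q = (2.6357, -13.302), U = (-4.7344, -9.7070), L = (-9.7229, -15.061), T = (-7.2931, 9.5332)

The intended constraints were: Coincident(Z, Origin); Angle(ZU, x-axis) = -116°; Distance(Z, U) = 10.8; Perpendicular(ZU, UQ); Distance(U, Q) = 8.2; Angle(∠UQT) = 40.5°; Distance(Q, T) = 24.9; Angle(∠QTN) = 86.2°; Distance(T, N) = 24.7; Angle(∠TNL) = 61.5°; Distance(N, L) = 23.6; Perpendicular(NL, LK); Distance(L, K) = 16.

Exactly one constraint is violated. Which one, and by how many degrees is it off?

Perpendicular(NL, LK) — off by 6.30°.

Z = (0.00, 0.00) ✓; ZU at -116.0° ✓; |ZU| = 10.80 ✓; ∠(ZU, UQ) = 90.00° ✓; |UQ| = 8.200 ✓; ∠UQT = 40.50° ✓; |QT| = 24.90 ✓; ∠QTN = 86.20° ✓; |TN| = 24.70 ✓; ∠TNL = 61.50° ✓; |NL| = 23.60 ✓; ∠(NL, LK) = 83.70° ✗; |LK| = 16.00 ✓.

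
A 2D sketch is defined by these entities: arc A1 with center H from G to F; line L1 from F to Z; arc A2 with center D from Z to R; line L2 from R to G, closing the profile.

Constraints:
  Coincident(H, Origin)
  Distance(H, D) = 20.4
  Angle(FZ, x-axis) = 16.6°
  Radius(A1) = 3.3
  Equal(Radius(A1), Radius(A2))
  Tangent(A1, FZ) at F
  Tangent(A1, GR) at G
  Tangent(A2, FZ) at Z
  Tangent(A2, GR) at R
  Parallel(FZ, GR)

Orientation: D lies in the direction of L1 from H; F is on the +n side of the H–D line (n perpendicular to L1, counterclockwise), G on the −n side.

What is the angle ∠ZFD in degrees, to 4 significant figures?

9.189°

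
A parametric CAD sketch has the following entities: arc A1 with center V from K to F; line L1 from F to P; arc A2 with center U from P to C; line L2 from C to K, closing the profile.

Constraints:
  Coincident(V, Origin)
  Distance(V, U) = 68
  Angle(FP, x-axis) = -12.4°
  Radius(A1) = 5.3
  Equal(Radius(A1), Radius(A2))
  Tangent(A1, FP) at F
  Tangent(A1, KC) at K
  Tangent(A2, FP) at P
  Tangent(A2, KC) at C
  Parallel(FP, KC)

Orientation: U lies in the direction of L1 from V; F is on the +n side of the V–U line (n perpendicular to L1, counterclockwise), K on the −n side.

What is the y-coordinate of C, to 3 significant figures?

-19.8

The slot axis is L1's direction at -12.4°, so u = (cos -12.4°, sin -12.4°) = (0.977, -0.215) and n = (−sin -12.4°, cos -12.4°) = (0.215, 0.977). V is at the origin and U lies 68.0 along u from V, so U = 68.0·u = (66.4, -14.6). Tangency of A1 to both parallel lines with radius 5.3 puts F and K at V ± 5.3·n: F = (1.14, 5.18), K = (-1.14, -5.18). Equal radii place P and C the same way about U: P = U + 5.3·n = (67.6, -9.43), C = U − 5.3·n = (65.3, -19.8). So C.y = -19.8.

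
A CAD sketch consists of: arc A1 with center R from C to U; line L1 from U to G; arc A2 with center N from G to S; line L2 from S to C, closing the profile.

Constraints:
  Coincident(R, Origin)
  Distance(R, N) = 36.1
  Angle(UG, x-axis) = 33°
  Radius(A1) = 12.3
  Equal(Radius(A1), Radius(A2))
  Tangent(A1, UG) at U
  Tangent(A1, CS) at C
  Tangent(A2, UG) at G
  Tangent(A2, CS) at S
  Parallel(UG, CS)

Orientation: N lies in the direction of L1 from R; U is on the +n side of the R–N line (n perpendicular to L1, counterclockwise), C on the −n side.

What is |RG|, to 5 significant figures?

38.138

The slot axis is L1's direction at 33.0°, so u = (cos 33.0°, sin 33.0°) = (0.83867, 0.54464) and n = (−sin 33.0°, cos 33.0°) = (-0.54464, 0.83867). R is at the origin and N lies 36.1 along u from R, so N = 36.1·u = (30.276, 19.661). Tangency of A1 to both parallel lines with radius 12.3 puts U and C at R ± 12.3·n: U = (-6.6991, 10.316), C = (6.6991, -10.316). Equal radii place G and S the same way about N: G = N + 12.3·n = (23.577, 29.977), S = N − 12.3·n = (36.975, 9.3458). Then |RG| = |G − R| = 38.138.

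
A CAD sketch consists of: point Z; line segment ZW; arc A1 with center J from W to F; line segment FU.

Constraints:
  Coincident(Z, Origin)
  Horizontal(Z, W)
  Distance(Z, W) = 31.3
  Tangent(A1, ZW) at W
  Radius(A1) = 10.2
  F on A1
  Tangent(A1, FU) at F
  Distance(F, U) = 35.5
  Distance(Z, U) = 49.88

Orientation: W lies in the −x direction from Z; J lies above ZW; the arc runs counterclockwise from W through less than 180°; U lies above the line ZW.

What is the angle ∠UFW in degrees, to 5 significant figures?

135.54°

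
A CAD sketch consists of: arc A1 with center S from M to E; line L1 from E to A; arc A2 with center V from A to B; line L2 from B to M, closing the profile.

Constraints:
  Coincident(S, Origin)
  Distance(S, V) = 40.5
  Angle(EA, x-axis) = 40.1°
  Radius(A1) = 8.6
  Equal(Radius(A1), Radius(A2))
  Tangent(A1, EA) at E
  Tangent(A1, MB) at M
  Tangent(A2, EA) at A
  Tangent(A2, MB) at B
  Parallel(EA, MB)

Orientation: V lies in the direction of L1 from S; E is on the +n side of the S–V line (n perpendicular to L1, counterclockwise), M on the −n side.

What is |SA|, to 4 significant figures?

41.40

The slot axis is L1's direction at 40.1°, so u = (cos 40.1°, sin 40.1°) = (0.7649, 0.6441) and n = (−sin 40.1°, cos 40.1°) = (-0.6441, 0.7649). S is at the origin and V lies 40.5 along u from S, so V = 40.5·u = (30.98, 26.09). Tangency of A1 to both parallel lines with radius 8.6 puts E and M at S ± 8.6·n: E = (-5.539, 6.578), M = (5.539, -6.578). Equal radii place A and B the same way about V: A = V + 8.6·n = (25.44, 32.67), B = V − 8.6·n = (36.52, 19.51). Then |SA| = |A − S| = 41.40.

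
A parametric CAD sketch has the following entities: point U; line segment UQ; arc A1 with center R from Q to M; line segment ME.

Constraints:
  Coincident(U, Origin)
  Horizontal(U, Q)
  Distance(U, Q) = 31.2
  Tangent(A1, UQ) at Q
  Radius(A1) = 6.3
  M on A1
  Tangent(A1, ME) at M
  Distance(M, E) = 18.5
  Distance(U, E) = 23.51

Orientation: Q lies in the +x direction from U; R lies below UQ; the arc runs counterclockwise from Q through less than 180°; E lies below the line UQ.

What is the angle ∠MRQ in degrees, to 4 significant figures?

54.77°

U is at the origin; U and Q share the same y with |UQ| = 31.2 and Q on the +x side, so Q = (31.20, 0.000). Tangency of A1 to UQ means the radius RQ is perpendicular to UQ, so R = Q + (0, -6.3) = (31.20, -6.300). Since RM ⟂ ME (tangency), |RE| = √(6.3² + 18.5²) = 19.54 regardless of where M sits on A1. So E lies on both circle(U, 23.51) and circle(R, 19.54); the below-UQ intersection is E = (15.38, -17.78). M is the foot of the tangent from E: M = (26.05, -2.666).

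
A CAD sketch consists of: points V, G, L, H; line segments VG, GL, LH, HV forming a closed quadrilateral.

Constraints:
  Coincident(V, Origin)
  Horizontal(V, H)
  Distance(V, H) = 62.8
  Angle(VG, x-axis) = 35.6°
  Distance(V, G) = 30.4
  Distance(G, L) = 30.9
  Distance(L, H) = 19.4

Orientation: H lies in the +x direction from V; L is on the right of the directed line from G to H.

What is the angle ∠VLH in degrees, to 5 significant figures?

153.72°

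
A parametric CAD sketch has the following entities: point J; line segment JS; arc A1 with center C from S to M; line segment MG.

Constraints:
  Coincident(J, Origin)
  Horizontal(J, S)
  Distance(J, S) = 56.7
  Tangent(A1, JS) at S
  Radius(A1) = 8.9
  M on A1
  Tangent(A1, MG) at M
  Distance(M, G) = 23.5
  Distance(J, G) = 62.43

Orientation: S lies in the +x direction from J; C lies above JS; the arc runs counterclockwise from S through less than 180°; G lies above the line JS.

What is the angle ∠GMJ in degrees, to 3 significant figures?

71.5°

Checks: |CM| = 8.900 ✓; ∠(CM, MG) = 90.00° ✓; |MG| = 23.50 ✓; |JG| = 62.43 ✓.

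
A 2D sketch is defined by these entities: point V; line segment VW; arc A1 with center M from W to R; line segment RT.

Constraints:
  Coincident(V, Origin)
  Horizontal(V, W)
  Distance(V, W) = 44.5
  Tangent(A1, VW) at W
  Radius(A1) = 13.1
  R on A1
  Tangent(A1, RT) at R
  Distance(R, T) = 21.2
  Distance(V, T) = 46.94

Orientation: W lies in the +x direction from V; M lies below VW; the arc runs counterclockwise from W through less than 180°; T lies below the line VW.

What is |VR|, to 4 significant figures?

34.12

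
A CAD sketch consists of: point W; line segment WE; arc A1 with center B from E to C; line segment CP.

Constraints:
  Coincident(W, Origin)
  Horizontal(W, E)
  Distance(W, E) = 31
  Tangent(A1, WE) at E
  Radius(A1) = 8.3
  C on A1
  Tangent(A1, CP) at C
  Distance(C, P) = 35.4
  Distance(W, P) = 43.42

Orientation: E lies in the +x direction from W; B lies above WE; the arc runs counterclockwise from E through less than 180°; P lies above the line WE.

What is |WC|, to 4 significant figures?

39.78

Checks: W = (0.00, 0.00) ✓; |BC| = 8.300 ✓; ∠(BC, CP) = 90.00° ✓; |CP| = 35.40 ✓; |WP| = 43.42 ✓.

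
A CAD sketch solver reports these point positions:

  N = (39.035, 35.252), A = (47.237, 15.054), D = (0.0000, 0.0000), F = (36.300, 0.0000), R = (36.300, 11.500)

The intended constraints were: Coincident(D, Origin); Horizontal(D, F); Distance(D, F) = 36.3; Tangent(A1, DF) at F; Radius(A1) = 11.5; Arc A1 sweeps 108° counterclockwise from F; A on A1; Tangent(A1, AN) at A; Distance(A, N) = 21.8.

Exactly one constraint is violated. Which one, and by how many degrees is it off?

Tangent(A1, AN) at A — off by 4.10°.

D = (0.00, 0.00) ✓; D.y = 0.00, F.y = 0.00 ✓; |DF| = 36.30 ✓; ∠(RF, FD) = 90.00° ✓; |RF| = 11.50 ✓; bearing(R→A) − bearing(R→F) = 108.0° ✓; |RA| = 11.50 ✓; ∠(RA, AN) = 85.90° ✗; |AN| = 21.80 ✓.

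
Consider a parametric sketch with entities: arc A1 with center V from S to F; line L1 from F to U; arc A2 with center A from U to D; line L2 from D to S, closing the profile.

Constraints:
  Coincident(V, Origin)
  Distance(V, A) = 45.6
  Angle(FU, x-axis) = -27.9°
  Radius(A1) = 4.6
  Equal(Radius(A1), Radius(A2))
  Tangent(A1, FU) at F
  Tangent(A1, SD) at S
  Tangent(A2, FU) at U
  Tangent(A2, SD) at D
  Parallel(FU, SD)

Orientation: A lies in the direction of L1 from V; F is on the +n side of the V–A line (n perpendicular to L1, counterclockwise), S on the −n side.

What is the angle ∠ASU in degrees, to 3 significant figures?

5.65°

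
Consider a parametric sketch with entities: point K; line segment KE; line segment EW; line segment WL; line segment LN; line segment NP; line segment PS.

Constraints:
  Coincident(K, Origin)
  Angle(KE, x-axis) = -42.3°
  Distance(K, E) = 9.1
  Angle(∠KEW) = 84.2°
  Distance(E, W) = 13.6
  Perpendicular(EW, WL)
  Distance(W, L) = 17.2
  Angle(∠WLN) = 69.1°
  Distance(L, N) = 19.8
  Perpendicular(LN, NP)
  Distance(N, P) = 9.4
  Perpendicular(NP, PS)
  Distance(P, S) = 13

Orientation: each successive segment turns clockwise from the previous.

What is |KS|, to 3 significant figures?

10.2

LN is perpendicular to NP, so NP runs at -69.0°; with |NP| = 9.4, P = (6.97, -4.08). NP is perpendicular to PS, so PS runs at -159°; with |PS| = 13.0, S = (-5.16, -8.74). Then |KS| = |S − K| = 10.2.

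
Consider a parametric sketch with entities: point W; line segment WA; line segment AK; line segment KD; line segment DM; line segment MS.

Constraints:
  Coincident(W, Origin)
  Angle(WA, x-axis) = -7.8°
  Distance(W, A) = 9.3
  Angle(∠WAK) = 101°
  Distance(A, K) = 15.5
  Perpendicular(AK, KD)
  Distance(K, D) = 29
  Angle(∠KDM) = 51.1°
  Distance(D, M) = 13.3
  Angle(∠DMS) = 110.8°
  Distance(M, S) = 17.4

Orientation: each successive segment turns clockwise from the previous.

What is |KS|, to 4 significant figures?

6.429

W is at the origin; WA runs at -7.8° with length 9.3, so A = (9.214, -1.262). ∠WAK = 101.0° gives AK at -86.80° from the x-axis; with |AK| = 15.5, K = (10.08, -16.74). The perpendicularity gives KD at right angles to AK, so KD runs at -176.8°; with |KD| = 29.0, D = (-18.88, -18.36). ∠KDM = 51.1° gives DM at 54.30° from the x-axis; with |DM| = 13.3, M = (-11.11, -7.556). ∠DMS = 110.8° gives MS at -14.90° from the x-axis; with |MS| = 17.4, S = (5.700, -12.03). Then |KS| = |S − K| = 6.429.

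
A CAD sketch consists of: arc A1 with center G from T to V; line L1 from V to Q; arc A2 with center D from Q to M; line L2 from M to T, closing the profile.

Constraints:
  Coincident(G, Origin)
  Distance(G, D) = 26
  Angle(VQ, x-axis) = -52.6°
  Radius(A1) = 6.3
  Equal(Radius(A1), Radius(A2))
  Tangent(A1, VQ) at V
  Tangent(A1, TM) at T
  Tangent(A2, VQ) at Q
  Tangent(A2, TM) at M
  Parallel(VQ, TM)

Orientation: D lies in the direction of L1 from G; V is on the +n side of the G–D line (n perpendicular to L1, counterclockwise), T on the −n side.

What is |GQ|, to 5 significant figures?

26.752

Tangency of A1 to both parallel lines with radius 6.3 puts V and T at G ± 6.3·n: V = (5.0048, 3.8265), T = (-5.0048, -3.8265). Equal radii place Q and M the same way about D: Q = D + 6.3·n = (20.797, -16.828), M = D − 6.3·n = (10.787, -24.481). Then |GQ| = |Q − G| = 26.752.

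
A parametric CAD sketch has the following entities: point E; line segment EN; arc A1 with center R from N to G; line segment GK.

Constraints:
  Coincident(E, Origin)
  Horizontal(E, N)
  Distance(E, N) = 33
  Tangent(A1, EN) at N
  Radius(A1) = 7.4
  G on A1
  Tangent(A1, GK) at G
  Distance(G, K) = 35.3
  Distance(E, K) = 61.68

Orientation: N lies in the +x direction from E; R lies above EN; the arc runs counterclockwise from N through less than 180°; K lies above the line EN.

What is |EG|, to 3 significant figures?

40.8

Checks: |RG| = 7.400 ✓; ∠(RG, GK) = 90.00° ✓; |GK| = 35.30 ✓; |EK| = 61.68 ✓.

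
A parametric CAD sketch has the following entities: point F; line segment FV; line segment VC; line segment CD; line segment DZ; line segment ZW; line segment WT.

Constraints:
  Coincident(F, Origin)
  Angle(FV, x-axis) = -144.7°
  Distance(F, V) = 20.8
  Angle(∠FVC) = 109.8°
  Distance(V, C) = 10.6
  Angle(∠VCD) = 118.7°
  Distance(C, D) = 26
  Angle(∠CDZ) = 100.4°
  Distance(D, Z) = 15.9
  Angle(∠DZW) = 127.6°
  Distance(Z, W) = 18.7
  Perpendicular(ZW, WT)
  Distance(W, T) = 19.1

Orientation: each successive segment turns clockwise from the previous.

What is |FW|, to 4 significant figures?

8.970

F is at the origin; FV runs at -144.7° with length 20.8, so V = (-16.98, -12.02). ∠FVC = 109.8° gives VC at 145.1° from the x-axis; with |VC| = 10.6, C = (-25.67, -5.955). ∠VCD = 118.7° gives CD at 83.80° from the x-axis; with |CD| = 26.0, D = (-22.86, 19.89). ∠CDZ = 100.4° gives DZ at 4.200° from the x-axis; with |DZ| = 15.9, Z = (-7.004, 21.06). ∠DZW = 127.6° gives ZW at -48.20° from the x-axis; with |ZW| = 18.7, W = (5.460, 7.117). Then |FW| = |W − F| = 8.970.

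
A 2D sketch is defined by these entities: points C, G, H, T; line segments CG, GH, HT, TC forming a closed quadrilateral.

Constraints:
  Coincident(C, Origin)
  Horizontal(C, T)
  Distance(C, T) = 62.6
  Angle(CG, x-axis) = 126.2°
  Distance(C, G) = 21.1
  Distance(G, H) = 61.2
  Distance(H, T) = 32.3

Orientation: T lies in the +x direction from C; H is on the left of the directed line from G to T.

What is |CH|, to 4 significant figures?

55.57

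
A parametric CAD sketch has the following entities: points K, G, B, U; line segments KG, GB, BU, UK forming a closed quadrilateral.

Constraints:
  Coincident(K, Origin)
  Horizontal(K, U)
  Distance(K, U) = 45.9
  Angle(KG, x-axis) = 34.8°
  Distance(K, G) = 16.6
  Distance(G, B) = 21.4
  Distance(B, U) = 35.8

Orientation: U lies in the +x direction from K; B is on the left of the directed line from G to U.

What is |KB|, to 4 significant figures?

37.00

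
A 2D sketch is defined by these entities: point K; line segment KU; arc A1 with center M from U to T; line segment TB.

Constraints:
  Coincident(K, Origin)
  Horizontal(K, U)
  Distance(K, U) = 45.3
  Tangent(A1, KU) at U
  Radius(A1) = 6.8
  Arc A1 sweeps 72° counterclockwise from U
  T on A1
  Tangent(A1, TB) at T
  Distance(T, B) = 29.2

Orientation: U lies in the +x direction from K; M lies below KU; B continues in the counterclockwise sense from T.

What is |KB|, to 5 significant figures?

44.078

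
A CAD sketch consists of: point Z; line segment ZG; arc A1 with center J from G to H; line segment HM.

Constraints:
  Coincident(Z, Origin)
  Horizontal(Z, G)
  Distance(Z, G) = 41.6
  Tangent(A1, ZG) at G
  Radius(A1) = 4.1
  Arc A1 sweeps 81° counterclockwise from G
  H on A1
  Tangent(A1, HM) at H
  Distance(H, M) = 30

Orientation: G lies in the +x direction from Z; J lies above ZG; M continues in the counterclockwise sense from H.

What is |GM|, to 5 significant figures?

34.225

Z is at the origin; Z and G share the same y with |ZG| = 41.6 and G on the +x side, so G = (41.600, 0.0000). A1 meets ZG tangentially, so JG is at right angles to ZG, so J = G + (0, 4.1) = (41.600, 4.1000). On A1, G sits at bearing -90° from J; an 81° counterclockwise sweep puts H at bearing -9°, so H = J + 4.1·(cos -9°, sin -9°) = (45.650, 3.4586). Since A1 is tangent to HM there, JH ⟂ HM, so HM runs along (−sin -9°, cos -9°); with |HM| = 30.0, M = (50.343, 33.089). Then |GM| = |M − G| = 34.225.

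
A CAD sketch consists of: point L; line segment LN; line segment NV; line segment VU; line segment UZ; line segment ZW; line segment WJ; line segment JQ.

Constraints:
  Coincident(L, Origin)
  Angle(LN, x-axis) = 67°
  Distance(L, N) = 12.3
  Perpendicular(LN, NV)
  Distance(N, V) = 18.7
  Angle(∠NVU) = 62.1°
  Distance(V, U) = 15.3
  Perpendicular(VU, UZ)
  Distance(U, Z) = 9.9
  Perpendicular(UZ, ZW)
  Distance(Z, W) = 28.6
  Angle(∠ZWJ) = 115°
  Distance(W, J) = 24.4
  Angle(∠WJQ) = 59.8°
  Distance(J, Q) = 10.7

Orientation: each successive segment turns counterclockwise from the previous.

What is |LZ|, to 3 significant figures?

4.41

L is at the origin; LN runs at 67.0° with length 12.3, so N = (4.81, 11.3). LN is perpendicular to NV, so NV runs at 157°; with |NV| = 18.7, V = (-12.4, 18.6). ∠NVU = 62.1° gives VU at -85.1° from the x-axis; with |VU| = 15.3, U = (-11.1, 3.38). VU ⟂ UZ, so UZ runs at 4.90°; with |UZ| = 9.9, Z = (-1.24, 4.23). Then |LZ| = |Z − L| = 4.41.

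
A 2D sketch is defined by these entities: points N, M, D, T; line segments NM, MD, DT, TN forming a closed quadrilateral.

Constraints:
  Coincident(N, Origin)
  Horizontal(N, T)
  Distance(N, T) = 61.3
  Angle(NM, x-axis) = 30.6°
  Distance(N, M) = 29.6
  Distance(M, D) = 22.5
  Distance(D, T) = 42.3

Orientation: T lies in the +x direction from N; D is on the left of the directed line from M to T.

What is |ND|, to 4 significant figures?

50.46

Checks: |NT| = 61.30 ✓; |NM| = 29.60 ✓; |MD| = 22.50 ✓; |DT| = 42.30 ✓.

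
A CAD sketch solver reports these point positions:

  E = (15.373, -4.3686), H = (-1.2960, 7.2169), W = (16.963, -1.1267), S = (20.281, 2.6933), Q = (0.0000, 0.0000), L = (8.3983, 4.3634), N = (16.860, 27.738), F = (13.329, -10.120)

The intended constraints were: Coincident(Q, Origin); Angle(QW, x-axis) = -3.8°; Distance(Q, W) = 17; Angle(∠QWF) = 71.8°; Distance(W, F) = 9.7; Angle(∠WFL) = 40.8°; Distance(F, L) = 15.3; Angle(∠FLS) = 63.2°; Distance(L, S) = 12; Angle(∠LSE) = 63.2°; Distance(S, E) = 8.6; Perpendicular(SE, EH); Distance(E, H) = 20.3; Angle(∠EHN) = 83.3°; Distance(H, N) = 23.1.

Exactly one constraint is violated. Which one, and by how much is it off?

Distance(H, N) = 23.1 — off by 4.30.

Q = (0.00, 0.00) ✓; QW at -3.800° ✓; |QW| = 17.00 ✓; ∠QWF = 71.80° ✓; |WF| = 9.700 ✓; ∠WFL = 40.80° ✓; |FL| = 15.30 ✓; ∠FLS = 63.20° ✓; |LS| = 12.00 ✓; ∠LSE = 63.20° ✓; |SE| = 8.600 ✓; ∠(SE, EH) = 90.00° ✓; |EH| = 20.30 ✓; ∠EHN = 83.30° ✓; |HN| = 27.40 ✗.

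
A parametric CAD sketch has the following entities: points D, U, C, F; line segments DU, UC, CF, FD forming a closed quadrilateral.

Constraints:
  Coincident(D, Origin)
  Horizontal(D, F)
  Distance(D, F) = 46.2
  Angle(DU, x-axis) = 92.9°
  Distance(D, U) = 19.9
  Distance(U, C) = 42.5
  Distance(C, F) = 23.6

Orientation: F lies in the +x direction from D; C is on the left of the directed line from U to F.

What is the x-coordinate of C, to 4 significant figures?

41.37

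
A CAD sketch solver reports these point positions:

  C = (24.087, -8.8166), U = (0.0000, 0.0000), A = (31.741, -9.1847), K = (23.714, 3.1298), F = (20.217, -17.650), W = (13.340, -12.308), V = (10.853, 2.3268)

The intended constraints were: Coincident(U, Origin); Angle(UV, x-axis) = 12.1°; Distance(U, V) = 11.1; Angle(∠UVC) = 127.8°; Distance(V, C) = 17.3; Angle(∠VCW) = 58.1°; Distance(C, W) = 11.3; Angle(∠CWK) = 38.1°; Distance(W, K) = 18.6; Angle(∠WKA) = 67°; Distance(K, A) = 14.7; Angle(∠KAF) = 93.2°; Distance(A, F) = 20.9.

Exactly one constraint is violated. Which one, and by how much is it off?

Distance(A, F) = 20.9 — off by 6.60.

U = (0.00, 0.00) ✓; UV at 12.10° ✓; |UV| = 11.10 ✓; ∠UVC = 127.8° ✓; |VC| = 17.30 ✓; ∠VCW = 58.10° ✓; |CW| = 11.30 ✓; ∠CWK = 38.10° ✓; |WK| = 18.60 ✓; ∠WKA = 67.00° ✓; |KA| = 14.70 ✓; ∠KAF = 93.20° ✓; |AF| = 14.30 ✗.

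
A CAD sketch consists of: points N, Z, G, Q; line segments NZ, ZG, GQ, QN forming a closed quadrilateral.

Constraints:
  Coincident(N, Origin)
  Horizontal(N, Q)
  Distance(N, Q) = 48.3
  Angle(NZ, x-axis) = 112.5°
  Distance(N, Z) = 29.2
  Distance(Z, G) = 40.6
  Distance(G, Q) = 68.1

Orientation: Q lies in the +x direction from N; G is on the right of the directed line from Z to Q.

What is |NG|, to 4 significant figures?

22.63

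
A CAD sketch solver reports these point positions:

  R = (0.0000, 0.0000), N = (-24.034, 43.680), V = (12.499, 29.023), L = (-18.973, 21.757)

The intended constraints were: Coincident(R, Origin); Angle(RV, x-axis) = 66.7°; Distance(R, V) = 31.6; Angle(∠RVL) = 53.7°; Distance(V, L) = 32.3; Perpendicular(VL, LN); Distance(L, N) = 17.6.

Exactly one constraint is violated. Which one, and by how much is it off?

Distance(L, N) = 17.6 — off by 4.90.

R = (0.00, 0.00) ✓; RV at 66.70° ✓; |RV| = 31.60 ✓; ∠RVL = 53.70° ✓; |VL| = 32.30 ✓; ∠(VL, LN) = 90.00° ✓; |LN| = 22.50 ✗.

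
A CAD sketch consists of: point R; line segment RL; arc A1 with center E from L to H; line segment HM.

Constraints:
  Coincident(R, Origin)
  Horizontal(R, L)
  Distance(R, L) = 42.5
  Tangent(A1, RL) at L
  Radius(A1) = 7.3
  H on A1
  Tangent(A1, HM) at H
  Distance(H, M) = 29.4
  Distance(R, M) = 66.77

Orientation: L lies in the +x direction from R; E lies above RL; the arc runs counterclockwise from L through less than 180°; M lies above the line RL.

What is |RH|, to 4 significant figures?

49.78

Checks: R.y = 0.00, L.y = 0.00 ✓; |EH| = 7.300 ✓; ∠(EH, HM) = 90.00° ✓; |HM| = 29.40 ✓; |RM| = 66.77 ✓.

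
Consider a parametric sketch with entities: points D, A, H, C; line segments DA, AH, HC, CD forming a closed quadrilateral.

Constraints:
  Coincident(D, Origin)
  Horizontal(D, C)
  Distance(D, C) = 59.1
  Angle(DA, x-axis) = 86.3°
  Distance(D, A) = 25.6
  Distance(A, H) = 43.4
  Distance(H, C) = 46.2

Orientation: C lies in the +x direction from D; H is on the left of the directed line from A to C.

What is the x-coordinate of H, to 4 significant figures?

41.51

Checks: D.y = 0.00, C.y = 0.00 ✓; |AH| = 43.40 ✓; |HC| = 46.20 ✓.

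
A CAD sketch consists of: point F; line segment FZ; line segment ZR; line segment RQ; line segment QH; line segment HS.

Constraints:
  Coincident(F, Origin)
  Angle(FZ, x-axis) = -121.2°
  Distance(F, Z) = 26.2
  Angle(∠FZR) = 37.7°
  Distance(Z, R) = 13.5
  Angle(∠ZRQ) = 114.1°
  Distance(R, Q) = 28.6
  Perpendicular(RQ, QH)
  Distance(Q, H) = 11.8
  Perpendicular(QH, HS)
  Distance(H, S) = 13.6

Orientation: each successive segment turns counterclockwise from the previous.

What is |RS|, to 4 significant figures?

19.09

F is at the origin; FZ runs at -121.2° with length 26.2, so Z = (-13.57, -22.41). ∠FZR = 37.7° gives ZR at 21.10° from the x-axis; with |ZR| = 13.5, R = (-0.9774, -17.55). ∠ZRQ = 114.1° gives RQ at 87.00° from the x-axis; with |RQ| = 28.6, Q = (0.5194, 11.01). RQ ⟂ QH, so QH runs at 177.0°; with |QH| = 11.8, H = (-11.26, 11.63). The perpendicularity gives HS at right angles to QH, so HS runs at -93.00°; with |HS| = 13.6, S = (-11.98, -1.954). Then |RS| = |S − R| = 19.09.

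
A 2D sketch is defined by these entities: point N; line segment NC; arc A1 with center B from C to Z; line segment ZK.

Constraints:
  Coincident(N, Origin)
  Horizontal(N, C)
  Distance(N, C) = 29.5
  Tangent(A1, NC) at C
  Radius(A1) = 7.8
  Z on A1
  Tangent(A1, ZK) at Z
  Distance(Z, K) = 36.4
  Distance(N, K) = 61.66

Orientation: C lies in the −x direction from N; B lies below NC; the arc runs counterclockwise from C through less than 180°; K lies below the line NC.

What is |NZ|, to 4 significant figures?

37.54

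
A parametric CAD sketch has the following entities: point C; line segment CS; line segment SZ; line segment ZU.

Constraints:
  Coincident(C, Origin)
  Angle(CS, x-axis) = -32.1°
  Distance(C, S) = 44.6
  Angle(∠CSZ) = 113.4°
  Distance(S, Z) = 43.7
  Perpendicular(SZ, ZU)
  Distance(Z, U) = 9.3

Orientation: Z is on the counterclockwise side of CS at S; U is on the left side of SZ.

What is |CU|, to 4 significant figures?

69.08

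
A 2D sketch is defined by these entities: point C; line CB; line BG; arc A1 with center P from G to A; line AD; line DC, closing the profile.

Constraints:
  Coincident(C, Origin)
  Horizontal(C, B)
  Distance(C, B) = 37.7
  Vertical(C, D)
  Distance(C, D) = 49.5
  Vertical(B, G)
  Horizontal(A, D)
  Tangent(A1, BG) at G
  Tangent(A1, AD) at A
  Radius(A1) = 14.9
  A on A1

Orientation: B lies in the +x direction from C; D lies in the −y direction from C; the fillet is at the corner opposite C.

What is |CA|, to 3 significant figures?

54.5

The virtual corner opposite C is at (37.7, -49.5). The tangent condition forces PG to be normal to BG and since A1 is tangent to AD there, PA ⟂ AD, with radius 14.9, so the center P sits 14.9 in from both sides at P = (22.8, -34.6). That places the tangent points at G = (37.7, -34.6) on BG and A = (22.8, -49.5) on AD. Then |CA| = |A − C| = 54.5.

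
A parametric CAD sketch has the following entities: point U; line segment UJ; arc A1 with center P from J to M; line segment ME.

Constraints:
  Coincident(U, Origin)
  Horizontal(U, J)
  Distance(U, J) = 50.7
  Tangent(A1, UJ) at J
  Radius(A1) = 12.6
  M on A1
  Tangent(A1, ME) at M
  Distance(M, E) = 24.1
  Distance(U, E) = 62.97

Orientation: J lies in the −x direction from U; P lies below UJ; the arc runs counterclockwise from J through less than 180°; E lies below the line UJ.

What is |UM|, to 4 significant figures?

64.37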